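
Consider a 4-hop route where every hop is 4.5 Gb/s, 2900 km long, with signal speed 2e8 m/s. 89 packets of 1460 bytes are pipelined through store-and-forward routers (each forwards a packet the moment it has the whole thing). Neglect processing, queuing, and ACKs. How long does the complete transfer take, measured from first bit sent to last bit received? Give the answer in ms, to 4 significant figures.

Per-hop transmission t_tx = L/R = 11680/4500000000 = 0.00259556 ms.
Per-hop propagation t_prop = 2900000/200000000 = 14.5 ms.
Pipeline fill: first packet needs 4·t_tx to clear all hops; remaining 88 packets each add one t_tx.
Total = (4+89-1)·t_tx + 4·t_prop = 92·0.00259556 + 4·14.5 = 58.24 ms.

58.24 ms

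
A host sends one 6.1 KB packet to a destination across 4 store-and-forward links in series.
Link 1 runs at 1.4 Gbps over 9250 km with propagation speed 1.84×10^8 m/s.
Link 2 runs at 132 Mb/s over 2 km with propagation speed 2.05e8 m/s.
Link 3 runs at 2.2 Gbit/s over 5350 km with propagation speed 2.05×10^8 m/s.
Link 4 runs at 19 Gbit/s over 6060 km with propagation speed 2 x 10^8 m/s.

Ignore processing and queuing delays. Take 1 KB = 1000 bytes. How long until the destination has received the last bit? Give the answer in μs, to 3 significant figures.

L = 48800 bits.
Transmission delays (L/R per hop): 34.8571, 369.697, 22.1818, 2.56842 μs; sum = 429.304 μs.
Propagation delays (d/s per hop): 50271.7, 9.7561, 26097.6, 30300 μs; sum = 106679 μs.
End-to-end = 107000 μs.

107000 μs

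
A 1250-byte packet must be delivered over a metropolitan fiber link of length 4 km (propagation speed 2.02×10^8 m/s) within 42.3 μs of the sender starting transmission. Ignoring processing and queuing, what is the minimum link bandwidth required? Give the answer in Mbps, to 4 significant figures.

L = 10000 bits.
Propagation delay = 4000 / 202000000 = 19.802 μs.
Transmission budget = 42.3 − 19.802 = 22.498 μs.
R ≥ L / t_tx = 10000 bits / 2.2498e-05 s = 444.5 Mbps.

444.5 Mbps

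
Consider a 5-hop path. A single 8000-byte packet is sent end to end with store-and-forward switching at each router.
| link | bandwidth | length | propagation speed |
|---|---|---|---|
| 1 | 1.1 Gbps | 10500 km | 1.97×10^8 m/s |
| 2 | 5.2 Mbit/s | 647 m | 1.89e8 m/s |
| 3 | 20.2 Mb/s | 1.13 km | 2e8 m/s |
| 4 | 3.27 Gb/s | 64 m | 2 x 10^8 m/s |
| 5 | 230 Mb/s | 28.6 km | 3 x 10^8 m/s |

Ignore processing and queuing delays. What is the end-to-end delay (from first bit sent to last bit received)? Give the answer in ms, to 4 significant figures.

L = 8000 × 8 = 64000 bits.
Transmission delays (L/R per hop): 0.0581818, 12.3077, 3.16832, 0.0195719, 0.278261 ms; sum = 15.832 ms.
Propagation delays (d/s per hop): 53.2995, 0.00342328, 0.00565, 0.00032, 0.0953333 ms; sum = 53.4042 ms.
End-to-end = 69.24 ms.

69.24 ms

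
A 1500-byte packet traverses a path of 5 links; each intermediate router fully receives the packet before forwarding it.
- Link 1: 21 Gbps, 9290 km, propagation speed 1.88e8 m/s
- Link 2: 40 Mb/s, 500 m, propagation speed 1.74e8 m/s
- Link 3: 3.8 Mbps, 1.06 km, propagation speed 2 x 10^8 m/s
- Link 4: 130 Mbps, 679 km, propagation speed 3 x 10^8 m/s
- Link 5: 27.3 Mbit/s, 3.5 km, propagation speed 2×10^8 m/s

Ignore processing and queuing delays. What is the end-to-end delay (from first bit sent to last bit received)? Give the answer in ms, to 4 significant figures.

55.69 ms

L = 1500 × 8 = 12000 bits.
Transmission delays (L/R per hop): 0.000571429, 0.3, 3.15789, 0.0923077, 0.43956 ms; sum = 3.99033 ms.
Propagation delays (d/s per hop): 49.4149, 0.00287356, 0.0053, 2.26333, 0.0175 ms; sum = 51.7039 ms.
End-to-end = 55.69 ms.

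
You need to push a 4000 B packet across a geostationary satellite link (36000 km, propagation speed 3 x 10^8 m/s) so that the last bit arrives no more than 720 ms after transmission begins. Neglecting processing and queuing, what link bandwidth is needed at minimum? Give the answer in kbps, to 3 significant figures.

53.3 kbps

L = 32000 bits.
Propagation delay = 36000000 / 300000000 = 120 ms.
Transmission budget = 720 − 120 = 600 ms.
R ≥ L / t_tx = 32000 bits / 0.6 s = 53.3 kbps.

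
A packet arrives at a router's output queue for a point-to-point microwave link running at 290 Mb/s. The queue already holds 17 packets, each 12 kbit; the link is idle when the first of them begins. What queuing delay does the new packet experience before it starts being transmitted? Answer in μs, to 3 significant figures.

703 μs

Each queued packet: L/R = 12000/290000000 = 41.3793 μs.
17 queued → 703.448 μs.
Queuing delay = 703 μs.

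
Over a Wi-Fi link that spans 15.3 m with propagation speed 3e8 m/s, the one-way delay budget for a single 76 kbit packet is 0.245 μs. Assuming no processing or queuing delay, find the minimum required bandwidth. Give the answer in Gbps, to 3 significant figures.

392 Gbps

Propagation delay = 15.3 / 300000000 = 0.051 μs.
Transmission budget = 0.245 − 0.051 = 0.194 μs.
R ≥ L / t_tx = 76000 bits / 1.94e-07 s = 392 Gbps.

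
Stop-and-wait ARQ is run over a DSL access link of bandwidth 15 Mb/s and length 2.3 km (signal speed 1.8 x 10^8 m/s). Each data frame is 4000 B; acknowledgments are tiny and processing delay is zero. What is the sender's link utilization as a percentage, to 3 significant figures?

t_tx = L/R = 32000/15000000 = 0.00213333 s.
t_prop = 2300/180000000 = 1.27778e-05 s; RTT = 2.55556e-05 s.
Cycle = t_tx + RTT = 0.00215889 s.
Utilization = t_tx / cycle = 0.00213333/0.00215889 = 98.8 %.

98.8 %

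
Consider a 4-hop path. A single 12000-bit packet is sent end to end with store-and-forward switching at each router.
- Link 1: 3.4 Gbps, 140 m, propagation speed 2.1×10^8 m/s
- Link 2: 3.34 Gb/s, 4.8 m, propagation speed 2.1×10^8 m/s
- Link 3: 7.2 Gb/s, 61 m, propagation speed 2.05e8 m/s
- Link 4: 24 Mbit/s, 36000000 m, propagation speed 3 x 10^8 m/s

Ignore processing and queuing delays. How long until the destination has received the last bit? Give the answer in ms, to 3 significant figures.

Transmission delays (L/R per hop): 0.00352941, 0.00359281, 0.00166667, 0.5 ms; sum = 0.508789 ms.
Propagation delays (d/s per hop): 0.000666667, 2.28571e-05, 0.000297561, 120 ms; sum = 120.001 ms.
End-to-end = 121 ms.

121 ms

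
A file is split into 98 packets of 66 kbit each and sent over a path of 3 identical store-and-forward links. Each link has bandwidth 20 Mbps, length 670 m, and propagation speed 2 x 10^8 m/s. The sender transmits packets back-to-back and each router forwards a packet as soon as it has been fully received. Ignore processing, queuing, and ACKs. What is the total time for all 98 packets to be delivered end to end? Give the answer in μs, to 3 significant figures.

330000 μs

Per-hop transmission t_tx = L/R = 66000/20000000 = 3300 μs.
Per-hop propagation t_prop = 670/200000000 = 3.35 μs.
Pipeline fill: first packet needs 3·t_tx to clear all hops; remaining 97 packets each add one t_tx.
Total = (3+98-1)·t_tx + 3·t_prop = 100·3300 + 3·3.35 = 330000 μs.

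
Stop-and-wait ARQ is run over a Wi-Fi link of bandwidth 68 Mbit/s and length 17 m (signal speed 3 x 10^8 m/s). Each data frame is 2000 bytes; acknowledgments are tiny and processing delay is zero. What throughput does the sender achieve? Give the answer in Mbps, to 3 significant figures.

t_tx = L/R = 16000/68000000 = 0.000235294 s.
t_prop = 17/300000000 = 5.66667e-08 s; RTT = 1.13333e-07 s.
Cycle = t_tx + RTT = 0.000235407 s.
Throughput = L / cycle = 16000 / 0.000235407 = 68.0 Mbps.

68.0 Mbps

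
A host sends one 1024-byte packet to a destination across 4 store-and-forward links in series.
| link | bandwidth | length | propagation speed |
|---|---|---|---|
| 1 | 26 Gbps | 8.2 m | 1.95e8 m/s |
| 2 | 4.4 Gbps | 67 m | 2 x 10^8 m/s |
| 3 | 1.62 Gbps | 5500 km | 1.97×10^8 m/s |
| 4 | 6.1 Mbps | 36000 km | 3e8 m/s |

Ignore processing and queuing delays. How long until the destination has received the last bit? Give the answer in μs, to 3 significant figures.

149000 μs

L = 1024 × 8 = 8192 bits.
Transmission delays (L/R per hop): 0.315077, 1.86182, 5.05679, 1342.95 μs; sum = 1350.18 μs.
Propagation delays (d/s per hop): 0.0420513, 0.335, 27918.8, 120000 μs; sum = 147919 μs.
End-to-end = 149000 μs.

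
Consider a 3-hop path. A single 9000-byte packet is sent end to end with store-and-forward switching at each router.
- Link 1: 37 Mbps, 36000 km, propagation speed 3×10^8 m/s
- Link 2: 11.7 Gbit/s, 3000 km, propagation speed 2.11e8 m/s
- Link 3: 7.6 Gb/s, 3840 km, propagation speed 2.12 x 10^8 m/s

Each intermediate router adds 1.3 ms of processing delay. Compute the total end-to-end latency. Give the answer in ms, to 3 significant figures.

L = 9000 × 8 = 72000 bits.
Transmission delays (L/R per hop): 1.94595, 0.00615385, 0.00947368 ms; sum = 1.96157 ms.
Propagation delays (d/s per hop): 120, 14.218, 18.1132 ms; sum = 152.331 ms.
Processing at 2 router(s): 2 × 1.3 ms = 2.6 ms.
End-to-end = 157 ms.

157 ms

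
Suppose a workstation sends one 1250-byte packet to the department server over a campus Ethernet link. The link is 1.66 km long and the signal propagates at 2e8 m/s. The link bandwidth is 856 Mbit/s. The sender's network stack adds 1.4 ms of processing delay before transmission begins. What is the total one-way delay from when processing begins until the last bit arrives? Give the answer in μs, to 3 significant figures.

L = 1250 × 8 = 10000 bits.
Transmission delay = L/R = 10000 / 856000000 = 11.6822 μs.
Propagation delay = d/s = 1660 m / 200000000 m/s = 8.3 μs.
Plus processing delay 1.4 ms = 1400 μs.
Total = 1420 μs.

1420 μs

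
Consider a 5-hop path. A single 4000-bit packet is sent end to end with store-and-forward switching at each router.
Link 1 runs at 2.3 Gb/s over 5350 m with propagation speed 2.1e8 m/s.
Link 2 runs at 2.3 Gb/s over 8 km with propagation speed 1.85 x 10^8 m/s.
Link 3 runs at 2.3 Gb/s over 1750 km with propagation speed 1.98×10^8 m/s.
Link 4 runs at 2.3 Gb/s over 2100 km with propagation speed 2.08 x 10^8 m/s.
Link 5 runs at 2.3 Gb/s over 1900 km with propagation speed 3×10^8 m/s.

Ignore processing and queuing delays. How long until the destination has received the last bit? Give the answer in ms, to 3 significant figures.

Transmission delay per hop = L/R = 4000/2300000000 = 0.00173913 ms; 5 hops → 0.00869565 ms.
Propagation delays (d/s per hop): 0.0254762, 0.0432432, 8.83838, 10.0962, 6.33333 ms; sum = 25.3366 ms.
End-to-end = 25.3 ms.

25.3 ms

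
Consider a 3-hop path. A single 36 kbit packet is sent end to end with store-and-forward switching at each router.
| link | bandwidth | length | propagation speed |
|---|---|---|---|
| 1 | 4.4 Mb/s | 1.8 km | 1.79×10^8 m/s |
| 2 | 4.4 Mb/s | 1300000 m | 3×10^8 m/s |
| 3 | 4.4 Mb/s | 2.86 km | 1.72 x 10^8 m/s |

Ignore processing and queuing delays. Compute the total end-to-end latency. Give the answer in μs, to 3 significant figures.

L = 36000 bits.
Transmission delay per hop = L/R = 36000/4400000 = 8181.82 μs; 3 hops → 24545.5 μs.
Propagation delays (d/s per hop): 10.0559, 4333.33, 16.6279 μs; sum = 4360.02 μs.
End-to-end = 28900 μs.

28900 μs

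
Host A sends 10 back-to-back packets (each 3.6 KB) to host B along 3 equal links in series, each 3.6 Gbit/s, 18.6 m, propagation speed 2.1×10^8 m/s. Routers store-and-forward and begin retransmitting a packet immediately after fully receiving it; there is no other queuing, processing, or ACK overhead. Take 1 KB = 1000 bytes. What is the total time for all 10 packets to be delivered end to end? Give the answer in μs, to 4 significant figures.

Per-hop transmission t_tx = L/R = 28800/3600000000 = 8 μs.
Per-hop propagation t_prop = 18.6/210000000 = 0.0885714 μs.
Pipeline fill: first packet needs 3·t_tx to clear all hops; remaining 9 packets each add one t_tx.
Total = (3+10-1)·t_tx + 3·t_prop = 12·8 + 3·0.0885714 = 96.27 μs.

96.27 μs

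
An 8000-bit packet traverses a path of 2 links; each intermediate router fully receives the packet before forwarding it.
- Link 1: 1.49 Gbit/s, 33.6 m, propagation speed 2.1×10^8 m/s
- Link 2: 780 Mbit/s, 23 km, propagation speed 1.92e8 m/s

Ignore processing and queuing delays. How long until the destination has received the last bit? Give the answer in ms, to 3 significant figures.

Transmission delays (L/R per hop): 0.00536913, 0.0102564 ms; sum = 0.0156255 ms.
Propagation delays (d/s per hop): 0.00016, 0.119792 ms; sum = 0.119952 ms.
End-to-end = 0.136 ms.

0.136 ms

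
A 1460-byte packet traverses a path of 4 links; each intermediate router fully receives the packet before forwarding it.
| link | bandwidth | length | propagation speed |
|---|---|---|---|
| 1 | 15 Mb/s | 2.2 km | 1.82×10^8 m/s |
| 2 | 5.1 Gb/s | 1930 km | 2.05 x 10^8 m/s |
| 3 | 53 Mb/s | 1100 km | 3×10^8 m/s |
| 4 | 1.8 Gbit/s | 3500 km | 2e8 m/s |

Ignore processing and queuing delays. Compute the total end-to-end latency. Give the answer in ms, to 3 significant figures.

31.6 ms

L = 1460 × 8 = 11680 bits.
Transmission delays (L/R per hop): 0.778667, 0.0022902, 0.220377, 0.00648889 ms; sum = 1.00782 ms.
Propagation delays (d/s per hop): 0.0120879, 9.41463, 3.66667, 17.5 ms; sum = 30.5934 ms.
End-to-end = 31.6 ms.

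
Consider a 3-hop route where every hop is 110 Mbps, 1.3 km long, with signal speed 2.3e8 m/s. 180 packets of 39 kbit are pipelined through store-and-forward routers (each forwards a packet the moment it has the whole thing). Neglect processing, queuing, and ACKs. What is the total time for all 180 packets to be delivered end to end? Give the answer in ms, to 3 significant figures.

Per-hop transmission t_tx = L/R = 39000/110000000 = 0.354545 ms.
Per-hop propagation t_prop = 1300/2.3e+08 = 0.00565217 ms.
Pipeline fill: first packet needs 3·t_tx to clear all hops; remaining 179 packets each add one t_tx.
Total = (3+180-1)·t_tx + 3·t_prop = 182·0.354545 + 3·0.00565217 = 64.5 ms.

64.5 ms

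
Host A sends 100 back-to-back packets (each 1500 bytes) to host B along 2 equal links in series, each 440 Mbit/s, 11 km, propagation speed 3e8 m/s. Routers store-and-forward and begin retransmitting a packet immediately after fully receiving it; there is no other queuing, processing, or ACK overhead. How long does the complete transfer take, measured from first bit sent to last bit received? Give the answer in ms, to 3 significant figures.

2.83 ms

Per-hop transmission t_tx = L/R = 12000/440000000 = 0.0272727 ms.
Per-hop propagation t_prop = 11000/300000000 = 0.0366667 ms.
Pipeline fill: first packet needs 2·t_tx to clear all hops; remaining 99 packets each add one t_tx.
Total = (2+100-1)·t_tx + 2·t_prop = 101·0.0272727 + 2·0.0366667 = 2.83 ms.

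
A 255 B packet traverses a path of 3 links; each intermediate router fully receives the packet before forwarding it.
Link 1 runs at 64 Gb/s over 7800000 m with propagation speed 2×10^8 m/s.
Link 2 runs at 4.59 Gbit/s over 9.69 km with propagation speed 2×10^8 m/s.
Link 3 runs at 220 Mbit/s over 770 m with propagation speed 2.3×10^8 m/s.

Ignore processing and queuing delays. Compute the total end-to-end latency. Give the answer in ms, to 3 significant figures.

L = 255 × 8 = 2040 bits.
Transmission delays (L/R per hop): 3.1875e-05, 0.000444444, 0.00927273 ms; sum = 0.00974905 ms.
Propagation delays (d/s per hop): 39, 0.04845, 0.00334783 ms; sum = 39.0518 ms.
End-to-end = 39.1 ms.

39.1 ms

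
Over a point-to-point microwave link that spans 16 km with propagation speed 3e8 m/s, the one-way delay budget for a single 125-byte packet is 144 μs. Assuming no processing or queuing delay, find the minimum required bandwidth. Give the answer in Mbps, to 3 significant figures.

L = 1000 bits.
Propagation delay = 16000 / 300000000 = 53.3333 μs.
Transmission budget = 144 − 53.3333 = 90.6667 μs.
R ≥ L / t_tx = 1000 bits / 9.06667e-05 s = 11.0 Mbps.

11.0 Mbps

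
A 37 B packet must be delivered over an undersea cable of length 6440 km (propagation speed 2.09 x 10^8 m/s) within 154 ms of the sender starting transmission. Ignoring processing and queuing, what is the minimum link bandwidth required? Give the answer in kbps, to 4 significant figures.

L = 296 bits.
Propagation delay = 6440000 / 209000000 = 30.8134 ms.
Transmission budget = 154 − 30.8134 = 123.187 ms.
R ≥ L / t_tx = 296 bits / 0.123187 s = 2.403 kbps.

2.403 kbps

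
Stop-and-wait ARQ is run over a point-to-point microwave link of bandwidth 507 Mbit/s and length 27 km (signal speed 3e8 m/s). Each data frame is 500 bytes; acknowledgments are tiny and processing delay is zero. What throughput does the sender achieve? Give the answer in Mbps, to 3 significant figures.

t_tx = L/R = 4000/507000000 = 7.88955e-06 s.
t_prop = 27000/300000000 = 9e-05 s; RTT = 0.00018 s.
Cycle = t_tx + RTT = 0.00018789 s.
Throughput = L / cycle = 4000 / 0.00018789 = 21.3 Mbps.

21.3 Mbps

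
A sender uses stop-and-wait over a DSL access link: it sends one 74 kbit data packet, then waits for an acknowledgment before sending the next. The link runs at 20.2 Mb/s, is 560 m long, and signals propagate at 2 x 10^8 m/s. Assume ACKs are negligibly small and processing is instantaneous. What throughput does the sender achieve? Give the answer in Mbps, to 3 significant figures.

20.2 Mbps

t_tx = L/R = 74000/20200000 = 0.00366337 s.
t_prop = 560/200000000 = 2.8e-06 s; RTT = 5.6e-06 s.
Cycle = t_tx + RTT = 0.00366897 s.
Throughput = L / cycle = 74000 / 0.00366897 = 20.2 Mbps.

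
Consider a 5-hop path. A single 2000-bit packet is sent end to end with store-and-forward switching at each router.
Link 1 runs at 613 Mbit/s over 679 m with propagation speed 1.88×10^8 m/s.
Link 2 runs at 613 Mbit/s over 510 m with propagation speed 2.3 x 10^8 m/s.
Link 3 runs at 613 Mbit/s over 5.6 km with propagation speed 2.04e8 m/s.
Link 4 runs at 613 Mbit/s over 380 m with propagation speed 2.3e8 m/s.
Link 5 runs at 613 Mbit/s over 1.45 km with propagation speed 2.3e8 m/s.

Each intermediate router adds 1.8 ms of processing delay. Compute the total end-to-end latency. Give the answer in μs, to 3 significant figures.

Transmission delay per hop = L/R = 2000/613000000 = 3.26264 μs; 5 hops → 16.3132 μs.
Propagation delays (d/s per hop): 3.6117, 2.21739, 27.451, 1.65217, 6.30435 μs; sum = 41.2366 μs.
Processing at 4 router(s): 4 × 1.8 ms = 7200 μs.
End-to-end = 7260 μs.

7260 μs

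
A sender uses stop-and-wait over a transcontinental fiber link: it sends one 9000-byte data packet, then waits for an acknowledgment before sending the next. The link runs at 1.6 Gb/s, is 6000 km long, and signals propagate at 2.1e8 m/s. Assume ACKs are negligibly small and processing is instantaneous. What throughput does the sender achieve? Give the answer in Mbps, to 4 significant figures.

t_tx = L/R = 72000/1600000000 = 4.5e-05 s.
t_prop = 6000000/210000000 = 0.0285714 s; RTT = 0.0571429 s.
Cycle = t_tx + RTT = 0.0571879 s.
Throughput = L / cycle = 72000 / 0.0571879 = 1.259 Mbps.

1.259 Mbps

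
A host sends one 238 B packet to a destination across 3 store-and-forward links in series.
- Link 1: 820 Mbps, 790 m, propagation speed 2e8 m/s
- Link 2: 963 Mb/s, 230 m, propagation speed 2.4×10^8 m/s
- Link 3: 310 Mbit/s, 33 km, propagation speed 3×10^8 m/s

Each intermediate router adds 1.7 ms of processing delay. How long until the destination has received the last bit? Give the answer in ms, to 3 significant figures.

L = 238 × 8 = 1904 bits.
Transmission delays (L/R per hop): 0.00232195, 0.00197715, 0.00614194 ms; sum = 0.010441 ms.
Propagation delays (d/s per hop): 0.00395, 0.000958333, 0.11 ms; sum = 0.114908 ms.
Processing at 2 router(s): 2 × 1.7 ms = 3.4 ms.
End-to-end = 3.53 ms.

3.53 ms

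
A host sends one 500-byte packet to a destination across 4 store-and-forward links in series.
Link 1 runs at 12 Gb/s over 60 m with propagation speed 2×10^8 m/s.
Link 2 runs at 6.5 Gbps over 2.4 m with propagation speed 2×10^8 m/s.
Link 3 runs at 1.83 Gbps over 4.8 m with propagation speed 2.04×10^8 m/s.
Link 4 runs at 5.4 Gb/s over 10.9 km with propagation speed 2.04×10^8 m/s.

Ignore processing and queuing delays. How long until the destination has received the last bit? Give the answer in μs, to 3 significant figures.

L = 500 × 8 = 4000 bits.
Transmission delays (L/R per hop): 0.333333, 0.615385, 2.18579, 0.740741 μs; sum = 3.87525 μs.
Propagation delays (d/s per hop): 0.3, 0.012, 0.0235294, 53.4314 μs; sum = 53.7669 μs.
End-to-end = 57.6 μs.

57.6 μs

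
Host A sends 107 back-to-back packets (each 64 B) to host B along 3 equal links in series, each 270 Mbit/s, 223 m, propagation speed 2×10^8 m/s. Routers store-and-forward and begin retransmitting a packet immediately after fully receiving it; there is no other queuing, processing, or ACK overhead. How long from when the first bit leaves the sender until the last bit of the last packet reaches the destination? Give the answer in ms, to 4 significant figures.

Per-hop transmission t_tx = L/R = 512/270000000 = 0.0018963 ms.
Per-hop propagation t_prop = 223/200000000 = 0.001115 ms.
Pipeline fill: first packet needs 3·t_tx to clear all hops; remaining 106 packets each add one t_tx.
Total = (3+107-1)·t_tx + 3·t_prop = 109·0.0018963 + 3·0.001115 = 0.2100 ms.

0.2100 ms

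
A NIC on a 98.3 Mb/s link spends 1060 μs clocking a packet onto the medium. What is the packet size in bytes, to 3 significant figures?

13000 bytes

L = R × t_tx = 98300000 b/s × 0.00106 s = 104198 bits.
In bytes: 104198 / 8 = 13000 bytes.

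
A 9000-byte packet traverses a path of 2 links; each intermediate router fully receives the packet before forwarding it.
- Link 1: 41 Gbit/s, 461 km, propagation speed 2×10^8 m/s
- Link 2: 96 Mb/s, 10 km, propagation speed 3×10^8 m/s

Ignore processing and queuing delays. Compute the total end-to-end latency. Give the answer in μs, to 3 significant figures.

3090 μs

L = 9000 × 8 = 72000 bits.
Transmission delays (L/R per hop): 1.7561, 750 μs; sum = 751.756 μs.
Propagation delays (d/s per hop): 2305, 33.3333 μs; sum = 2338.33 μs.
End-to-end = 3090 μs.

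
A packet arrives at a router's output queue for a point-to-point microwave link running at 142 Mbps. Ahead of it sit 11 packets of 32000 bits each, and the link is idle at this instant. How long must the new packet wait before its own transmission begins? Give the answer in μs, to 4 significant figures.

Each queued packet: L/R = 32000/142000000 = 225.352 μs.
11 queued → 2478.87 μs.
Queuing delay = 2479 μs.

2479 μs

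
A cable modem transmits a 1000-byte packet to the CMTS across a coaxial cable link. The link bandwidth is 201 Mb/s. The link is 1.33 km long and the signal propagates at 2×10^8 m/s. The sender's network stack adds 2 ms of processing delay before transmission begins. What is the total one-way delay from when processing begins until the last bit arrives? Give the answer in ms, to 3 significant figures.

2.05 ms

L = 1000 × 8 = 8000 bits.
Transmission delay = L/R = 8000 / 201000000 = 0.039801 ms.
Propagation delay = d/s = 1330 m / 200000000 m/s = 0.00665 ms.
Plus processing delay 2 ms = 2 ms.
Total = 2.05 ms.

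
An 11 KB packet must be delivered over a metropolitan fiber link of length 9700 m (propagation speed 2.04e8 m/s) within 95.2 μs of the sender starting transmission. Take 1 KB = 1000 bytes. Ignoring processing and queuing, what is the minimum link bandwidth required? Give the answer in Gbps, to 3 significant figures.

1.85 Gbps

L = 88000 bits.
Propagation delay = 9700 / 204000000 = 47.549 μs.
Transmission budget = 95.2 − 47.549 = 47.651 μs.
R ≥ L / t_tx = 88000 bits / 4.7651e-05 s = 1.85 Gbps.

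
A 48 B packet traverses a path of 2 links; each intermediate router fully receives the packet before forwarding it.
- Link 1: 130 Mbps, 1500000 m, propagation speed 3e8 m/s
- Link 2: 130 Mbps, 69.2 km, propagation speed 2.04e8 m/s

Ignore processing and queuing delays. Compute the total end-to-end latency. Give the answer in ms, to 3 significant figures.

L = 48 × 8 = 384 bits.
Transmission delay per hop = L/R = 384/130000000 = 0.00295385 ms; 2 hops → 0.00590769 ms.
Propagation delays (d/s per hop): 5, 0.339216 ms; sum = 5.33922 ms.
End-to-end = 5.35 ms.

5.35 ms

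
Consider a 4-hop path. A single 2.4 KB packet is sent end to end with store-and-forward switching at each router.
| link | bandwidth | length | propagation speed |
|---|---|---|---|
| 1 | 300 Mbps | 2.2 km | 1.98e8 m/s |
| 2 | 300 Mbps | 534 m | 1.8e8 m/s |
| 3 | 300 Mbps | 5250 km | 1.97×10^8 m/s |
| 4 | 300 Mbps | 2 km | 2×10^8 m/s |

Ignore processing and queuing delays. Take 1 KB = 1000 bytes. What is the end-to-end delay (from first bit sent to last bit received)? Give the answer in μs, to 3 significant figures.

26900 μs

L = 19200 bits.
Transmission delay per hop = L/R = 19200/300000000 = 64 μs; 4 hops → 256 μs.
Propagation delays (d/s per hop): 11.1111, 2.96667, 26649.7, 10 μs; sum = 26673.8 μs.
End-to-end = 26900 μs.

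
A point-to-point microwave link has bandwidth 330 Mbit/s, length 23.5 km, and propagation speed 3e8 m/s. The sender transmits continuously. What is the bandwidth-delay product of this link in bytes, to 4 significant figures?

Propagation delay = 23500 / 300000000 = 7.83333e-05 s.
BDP = R × t_prop = 330000000 × 7.83333e-05 = 25850 bits.
In bytes: 25850/8 = 3231 bytes.

3231 bytes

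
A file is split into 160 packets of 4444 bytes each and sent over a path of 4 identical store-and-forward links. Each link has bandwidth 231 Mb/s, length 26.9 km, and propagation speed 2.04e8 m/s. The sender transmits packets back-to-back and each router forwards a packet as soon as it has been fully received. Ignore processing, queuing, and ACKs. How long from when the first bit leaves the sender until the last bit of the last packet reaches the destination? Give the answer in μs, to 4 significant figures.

Per-hop transmission t_tx = L/R = 35552/231000000 = 153.905 μs.
Per-hop propagation t_prop = 26900/204000000 = 131.863 μs.
Pipeline fill: first packet needs 4·t_tx to clear all hops; remaining 159 packets each add one t_tx.
Total = (4+160-1)·t_tx + 4·t_prop = 163·153.905 + 4·131.863 = 25610 μs.

25610 μs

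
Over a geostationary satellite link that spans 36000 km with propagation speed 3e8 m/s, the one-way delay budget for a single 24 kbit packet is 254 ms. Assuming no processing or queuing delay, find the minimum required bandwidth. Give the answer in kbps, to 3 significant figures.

Propagation delay = 36000000 / 300000000 = 120 ms.
Transmission budget = 254 − 120 = 134 ms.
R ≥ L / t_tx = 24000 bits / 0.134 s = 179 kbps.

179 kbps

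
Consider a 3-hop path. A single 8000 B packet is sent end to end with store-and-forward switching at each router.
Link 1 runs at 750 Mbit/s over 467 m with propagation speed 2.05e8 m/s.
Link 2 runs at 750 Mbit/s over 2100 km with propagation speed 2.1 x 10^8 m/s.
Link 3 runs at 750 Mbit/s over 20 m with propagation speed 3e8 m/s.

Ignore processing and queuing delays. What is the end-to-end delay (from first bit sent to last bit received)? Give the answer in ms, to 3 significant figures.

L = 8000 × 8 = 64000 bits.
Transmission delay per hop = L/R = 64000/750000000 = 0.0853333 ms; 3 hops → 0.256 ms.
Propagation delays (d/s per hop): 0.00227805, 10, 6.66667e-05 ms; sum = 10.0023 ms.
End-to-end = 10.3 ms.

10.3 ms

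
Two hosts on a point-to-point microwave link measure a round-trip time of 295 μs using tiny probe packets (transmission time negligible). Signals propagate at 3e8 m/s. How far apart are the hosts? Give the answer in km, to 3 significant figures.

44.3 km

One-way propagation = RTT/2 = 147.5 μs.
d = s × t = 300000000 × 0.0001475 = 44.3 km.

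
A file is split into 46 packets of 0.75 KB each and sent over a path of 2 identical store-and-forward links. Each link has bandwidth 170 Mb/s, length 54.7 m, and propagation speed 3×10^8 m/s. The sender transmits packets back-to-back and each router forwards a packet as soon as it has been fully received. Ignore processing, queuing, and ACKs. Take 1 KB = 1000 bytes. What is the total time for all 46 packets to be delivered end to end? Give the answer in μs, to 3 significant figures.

1660 μs

Per-hop transmission t_tx = L/R = 6000/170000000 = 35.2941 μs.
Per-hop propagation t_prop = 54.7/300000000 = 0.182333 μs.
Pipeline fill: first packet needs 2·t_tx to clear all hops; remaining 45 packets each add one t_tx.
Total = (2+46-1)·t_tx + 2·t_prop = 47·35.2941 + 2·0.182333 = 1660 μs.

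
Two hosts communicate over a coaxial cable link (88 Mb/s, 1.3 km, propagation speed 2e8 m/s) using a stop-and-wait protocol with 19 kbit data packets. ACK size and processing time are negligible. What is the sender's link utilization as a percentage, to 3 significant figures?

t_tx = L/R = 19000/88000000 = 0.000215909 s.
t_prop = 1300/200000000 = 6.5e-06 s; RTT = 1.3e-05 s.
Cycle = t_tx + RTT = 0.000228909 s.
Utilization = t_tx / cycle = 0.000215909/0.000228909 = 94.3 %.

94.3 %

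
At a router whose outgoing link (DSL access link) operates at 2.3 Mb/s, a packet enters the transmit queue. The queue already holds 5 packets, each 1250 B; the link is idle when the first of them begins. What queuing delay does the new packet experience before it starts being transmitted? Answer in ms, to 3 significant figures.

Each queued packet: L/R = 10000/2300000 = 4.34783 ms.
5 queued → 21.7391 ms.
Queuing delay = 21.7 ms.

21.7 ms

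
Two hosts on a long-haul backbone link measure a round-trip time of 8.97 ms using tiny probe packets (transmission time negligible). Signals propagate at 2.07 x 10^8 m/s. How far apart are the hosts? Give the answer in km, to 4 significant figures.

928.4 km

One-way propagation = RTT/2 = 4.485 ms.
d = s × t = 2.07e+08 × 0.004485 = 928.4 km.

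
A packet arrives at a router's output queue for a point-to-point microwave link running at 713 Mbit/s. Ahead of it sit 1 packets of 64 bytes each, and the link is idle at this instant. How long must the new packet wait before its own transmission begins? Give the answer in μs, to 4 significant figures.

0.7181 μs

Each queued packet: L/R = 512/713000000 = 0.718093 μs.
1 queued → 0.718093 μs.
Queuing delay = 0.7181 μs.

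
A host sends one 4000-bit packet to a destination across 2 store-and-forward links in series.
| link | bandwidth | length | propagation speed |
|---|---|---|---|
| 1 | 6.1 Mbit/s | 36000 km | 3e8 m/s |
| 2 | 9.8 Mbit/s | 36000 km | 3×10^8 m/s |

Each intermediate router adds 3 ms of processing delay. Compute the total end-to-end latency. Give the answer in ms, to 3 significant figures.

Transmission delays (L/R per hop): 0.655738, 0.408163 ms; sum = 1.0639 ms.
Propagation delays (d/s per hop): 120, 120 ms; sum = 240 ms.
Processing at 1 router(s): 1 × 3 ms = 3 ms.
End-to-end = 244 ms.

244 ms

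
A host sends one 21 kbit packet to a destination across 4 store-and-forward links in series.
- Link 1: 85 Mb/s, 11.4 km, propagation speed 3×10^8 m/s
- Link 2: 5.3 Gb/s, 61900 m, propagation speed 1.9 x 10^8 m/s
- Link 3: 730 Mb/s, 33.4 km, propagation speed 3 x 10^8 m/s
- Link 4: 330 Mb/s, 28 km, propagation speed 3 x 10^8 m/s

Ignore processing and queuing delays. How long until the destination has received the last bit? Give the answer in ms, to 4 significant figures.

L = 21000 bits.
Transmission delays (L/R per hop): 0.247059, 0.00396226, 0.0287671, 0.0636364 ms; sum = 0.343425 ms.
Propagation delays (d/s per hop): 0.038, 0.325789, 0.111333, 0.0933333 ms; sum = 0.568456 ms.
End-to-end = 0.9119 ms.

0.9119 ms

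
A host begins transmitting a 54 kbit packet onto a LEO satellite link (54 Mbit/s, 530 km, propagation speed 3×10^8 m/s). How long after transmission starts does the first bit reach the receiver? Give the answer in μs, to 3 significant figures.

First bit experiences only propagation delay: d/s = 530000/300000000 = 1770 μs.

1770 μs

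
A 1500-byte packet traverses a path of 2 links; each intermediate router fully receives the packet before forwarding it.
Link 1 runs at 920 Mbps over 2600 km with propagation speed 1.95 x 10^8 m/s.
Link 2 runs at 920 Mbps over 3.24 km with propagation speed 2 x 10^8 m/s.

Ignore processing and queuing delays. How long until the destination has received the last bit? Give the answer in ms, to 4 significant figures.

13.38 ms

L = 1500 × 8 = 12000 bits.
Transmission delay per hop = L/R = 12000/920000000 = 0.0130435 ms; 2 hops → 0.026087 ms.
Propagation delays (d/s per hop): 13.3333, 0.0162 ms; sum = 13.3495 ms.
End-to-end = 13.38 ms.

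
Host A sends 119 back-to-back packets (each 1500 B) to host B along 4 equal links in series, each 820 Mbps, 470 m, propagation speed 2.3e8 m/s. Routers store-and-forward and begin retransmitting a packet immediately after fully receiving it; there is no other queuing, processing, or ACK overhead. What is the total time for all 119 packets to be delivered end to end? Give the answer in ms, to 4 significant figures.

Per-hop transmission t_tx = L/R = 12000/820000000 = 0.0146341 ms.
Per-hop propagation t_prop = 470/2.3e+08 = 0.00204348 ms.
Pipeline fill: first packet needs 4·t_tx to clear all hops; remaining 118 packets each add one t_tx.
Total = (4+119-1)·t_tx + 4·t_prop = 122·0.0146341 + 4·0.00204348 = 1.794 ms.

1.794 ms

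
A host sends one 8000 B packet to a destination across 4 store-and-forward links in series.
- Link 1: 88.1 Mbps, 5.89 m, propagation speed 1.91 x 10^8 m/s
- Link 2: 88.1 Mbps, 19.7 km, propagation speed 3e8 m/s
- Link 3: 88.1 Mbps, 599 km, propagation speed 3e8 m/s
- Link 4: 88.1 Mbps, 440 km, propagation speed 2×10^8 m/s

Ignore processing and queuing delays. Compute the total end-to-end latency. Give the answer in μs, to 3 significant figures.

7170 μs

L = 8000 × 8 = 64000 bits.
Transmission delay per hop = L/R = 64000/88100000 = 726.447 μs; 4 hops → 2905.79 μs.
Propagation delays (d/s per hop): 0.0308377, 65.6667, 1996.67, 2200 μs; sum = 4262.36 μs.
End-to-end = 7170 μs.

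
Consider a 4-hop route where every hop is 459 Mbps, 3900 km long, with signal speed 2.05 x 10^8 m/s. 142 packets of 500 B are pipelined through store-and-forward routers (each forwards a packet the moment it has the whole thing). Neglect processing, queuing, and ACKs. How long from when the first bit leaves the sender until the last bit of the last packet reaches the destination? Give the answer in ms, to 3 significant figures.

77.4 ms

Per-hop transmission t_tx = L/R = 4000/459000000 = 0.0087146 ms.
Per-hop propagation t_prop = 3900000/2.05e+08 = 19.0244 ms.
Pipeline fill: first packet needs 4·t_tx to clear all hops; remaining 141 packets each add one t_tx.
Total = (4+142-1)·t_tx + 4·t_prop = 145·0.0087146 + 4·19.0244 = 77.4 ms.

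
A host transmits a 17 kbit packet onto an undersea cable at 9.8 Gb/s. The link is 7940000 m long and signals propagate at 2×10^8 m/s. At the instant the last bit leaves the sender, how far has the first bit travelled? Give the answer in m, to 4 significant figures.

346.9 m

t_tx = L/R = 17000/9800000000 = 1.73469e-06 s.
Distance = s × t_tx = 200000000 × 1.73469e-06 = 346.9 m.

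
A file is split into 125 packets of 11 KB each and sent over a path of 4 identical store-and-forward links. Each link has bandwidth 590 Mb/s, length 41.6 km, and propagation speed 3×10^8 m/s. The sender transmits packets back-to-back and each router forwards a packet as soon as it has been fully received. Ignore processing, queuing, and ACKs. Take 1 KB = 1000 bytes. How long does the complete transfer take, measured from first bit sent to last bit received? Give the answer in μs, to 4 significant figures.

19650 μs

Per-hop transmission t_tx = L/R = 88000/590000000 = 149.153 μs.
Per-hop propagation t_prop = 41600/300000000 = 138.667 μs.
Pipeline fill: first packet needs 4·t_tx to clear all hops; remaining 124 packets each add one t_tx.
Total = (4+125-1)·t_tx + 4·t_prop = 128·149.153 + 4·138.667 = 19650 μs.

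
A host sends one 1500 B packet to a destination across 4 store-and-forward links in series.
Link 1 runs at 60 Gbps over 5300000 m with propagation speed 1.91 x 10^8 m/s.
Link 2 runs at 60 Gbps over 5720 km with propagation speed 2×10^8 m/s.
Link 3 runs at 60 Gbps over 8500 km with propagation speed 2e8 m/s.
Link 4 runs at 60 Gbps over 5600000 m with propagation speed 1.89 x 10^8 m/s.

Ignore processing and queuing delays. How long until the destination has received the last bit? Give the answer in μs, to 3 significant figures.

L = 1500 × 8 = 12000 bits.
Transmission delay per hop = L/R = 12000/60000000000 = 0.2 μs; 4 hops → 0.8 μs.
Propagation delays (d/s per hop): 27748.7, 28600, 42500, 29629.6 μs; sum = 128478 μs.
End-to-end = 128000 μs.

128000 μs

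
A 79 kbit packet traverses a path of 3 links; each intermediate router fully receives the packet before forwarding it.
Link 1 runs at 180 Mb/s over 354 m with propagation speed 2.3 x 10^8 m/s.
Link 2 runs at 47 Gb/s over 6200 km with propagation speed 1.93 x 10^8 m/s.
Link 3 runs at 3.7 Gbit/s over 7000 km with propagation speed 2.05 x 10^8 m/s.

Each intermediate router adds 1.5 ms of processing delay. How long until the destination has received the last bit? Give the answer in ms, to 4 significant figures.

69.73 ms

L = 79000 bits.
Transmission delays (L/R per hop): 0.438889, 0.00168085, 0.0213514 ms; sum = 0.461921 ms.
Propagation delays (d/s per hop): 0.00153913, 32.1244, 34.1463 ms; sum = 66.2722 ms.
Processing at 2 router(s): 2 × 1.5 ms = 3 ms.
End-to-end = 69.73 ms.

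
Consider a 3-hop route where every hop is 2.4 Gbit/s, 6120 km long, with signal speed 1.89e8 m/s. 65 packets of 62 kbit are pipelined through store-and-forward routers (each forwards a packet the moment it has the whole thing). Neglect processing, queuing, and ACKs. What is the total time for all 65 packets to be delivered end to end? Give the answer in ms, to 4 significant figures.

98.87 ms

Per-hop transmission t_tx = L/R = 62000/2400000000 = 0.0258333 ms.
Per-hop propagation t_prop = 6120000/189000000 = 32.381 ms.
Pipeline fill: first packet needs 3·t_tx to clear all hops; remaining 64 packets each add one t_tx.
Total = (3+65-1)·t_tx + 3·t_prop = 67·0.0258333 + 3·32.381 = 98.87 ms.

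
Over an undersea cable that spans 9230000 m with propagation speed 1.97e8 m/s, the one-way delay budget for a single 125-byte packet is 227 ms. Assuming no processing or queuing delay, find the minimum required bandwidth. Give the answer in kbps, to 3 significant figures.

5.55 kbps

L = 1000 bits.
Propagation delay = 9230000 / 197000000 = 46.8528 ms.
Transmission budget = 227 − 46.8528 = 180.147 ms.
R ≥ L / t_tx = 1000 bits / 0.180147 s = 5.55 kbps.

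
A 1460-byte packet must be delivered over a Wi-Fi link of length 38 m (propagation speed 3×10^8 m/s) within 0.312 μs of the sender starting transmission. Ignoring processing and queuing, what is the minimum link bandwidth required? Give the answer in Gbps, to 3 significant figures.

63.0 Gbps

L = 11680 bits.
Propagation delay = 38 / 300000000 = 0.126667 μs.
Transmission budget = 0.312 − 0.126667 = 0.185333 μs.
R ≥ L / t_tx = 11680 bits / 1.85333e-07 s = 63.0 Gbps.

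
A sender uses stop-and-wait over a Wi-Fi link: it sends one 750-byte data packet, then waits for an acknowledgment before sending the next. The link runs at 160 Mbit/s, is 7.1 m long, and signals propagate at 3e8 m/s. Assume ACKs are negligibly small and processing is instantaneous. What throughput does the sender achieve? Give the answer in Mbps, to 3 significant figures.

t_tx = L/R = 6000/160000000 = 3.75e-05 s.
t_prop = 7.1/300000000 = 2.36667e-08 s; RTT = 4.73333e-08 s.
Cycle = t_tx + RTT = 3.75473e-05 s.
Throughput = L / cycle = 6000 / 3.75473e-05 = 160 Mbps.

160 Mbps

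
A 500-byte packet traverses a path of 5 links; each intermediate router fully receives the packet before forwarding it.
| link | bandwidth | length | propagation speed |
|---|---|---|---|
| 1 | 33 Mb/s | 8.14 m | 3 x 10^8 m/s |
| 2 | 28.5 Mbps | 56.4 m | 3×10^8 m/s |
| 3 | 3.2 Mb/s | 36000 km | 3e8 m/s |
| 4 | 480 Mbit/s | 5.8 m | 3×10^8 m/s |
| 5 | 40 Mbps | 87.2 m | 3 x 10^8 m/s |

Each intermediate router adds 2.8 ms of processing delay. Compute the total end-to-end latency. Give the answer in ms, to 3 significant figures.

133 ms

L = 500 × 8 = 4000 bits.
Transmission delays (L/R per hop): 0.121212, 0.140351, 1.25, 0.00833333, 0.1 ms; sum = 1.6199 ms.
Propagation delays (d/s per hop): 2.71333e-05, 0.000188, 120, 1.93333e-05, 0.000290667 ms; sum = 120.001 ms.
Processing at 4 router(s): 4 × 2.8 ms = 11.2 ms.
End-to-end = 133 ms.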